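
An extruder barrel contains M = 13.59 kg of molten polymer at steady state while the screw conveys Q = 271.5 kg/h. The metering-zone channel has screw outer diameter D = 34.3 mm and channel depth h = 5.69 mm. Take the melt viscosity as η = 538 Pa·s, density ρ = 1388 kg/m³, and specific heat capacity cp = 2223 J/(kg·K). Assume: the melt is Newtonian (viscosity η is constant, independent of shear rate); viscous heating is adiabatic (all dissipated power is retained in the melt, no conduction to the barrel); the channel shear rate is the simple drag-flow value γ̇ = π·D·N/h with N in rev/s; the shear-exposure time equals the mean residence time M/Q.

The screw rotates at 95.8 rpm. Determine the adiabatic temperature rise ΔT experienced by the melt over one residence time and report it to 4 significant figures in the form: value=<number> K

value=28.73 K

Throughput in SI: Q_s = 271.5 kg/h ÷ 3600 s/h = 0.0754167 kg/s
t_res = M / Q_s = 13.59 / 0.0754167 = 180.199 s
D = 34.3 mm = 0.0343 m;  h = 5.69 mm = 0.00569 m;  N = 95.8 rpm / 60 = 1.59667 rev/s
γ̇ = π D N / h = (π)(0.0343)(1.59667) / 0.00569 = 30.2375 s⁻¹
Adiabatic rise: ΔT = η γ̇² t_res / (ρ cp) = 538·(30.2375)²·180.199 / (1388·2223) = 28.7275 K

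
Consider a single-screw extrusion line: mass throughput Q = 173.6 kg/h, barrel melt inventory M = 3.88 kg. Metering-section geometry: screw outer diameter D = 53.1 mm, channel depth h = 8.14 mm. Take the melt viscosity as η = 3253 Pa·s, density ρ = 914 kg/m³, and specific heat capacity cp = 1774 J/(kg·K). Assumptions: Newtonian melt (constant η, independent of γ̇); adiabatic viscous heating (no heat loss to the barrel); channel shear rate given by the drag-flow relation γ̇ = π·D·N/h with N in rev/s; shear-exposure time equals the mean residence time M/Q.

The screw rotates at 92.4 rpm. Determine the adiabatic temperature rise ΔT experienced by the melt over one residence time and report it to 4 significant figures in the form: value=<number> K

Q_s = Q / 3600 = 173.6 / 3600 = 0.0482222 kg/s
t_res = M / Q_s = 3.88 / 0.0482222 = 80.4608 s
Convert to SI: D = 0.0531 m, h = 0.00814 m, N = 92.4/60 = 1.54 rev/s
Shear rate: γ̇ = πDN/h = π·0.0531·1.54/0.00814 = 31.5603 s⁻¹
ΔT = η·γ̇²·t_res / (ρ·cp) = 3253 · (31.5603)² · 80.4608 / (914 · 1774) = 160.787 K

value=160.8 K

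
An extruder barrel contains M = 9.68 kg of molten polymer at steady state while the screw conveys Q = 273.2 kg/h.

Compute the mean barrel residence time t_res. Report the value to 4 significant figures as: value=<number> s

Q_s = Q / 3600 = 273.2 / 3600 = 0.0758889 kg/s
t_res = M / Q_s = 9.68 / 0.0758889 = 127.555 s

value=127.6 s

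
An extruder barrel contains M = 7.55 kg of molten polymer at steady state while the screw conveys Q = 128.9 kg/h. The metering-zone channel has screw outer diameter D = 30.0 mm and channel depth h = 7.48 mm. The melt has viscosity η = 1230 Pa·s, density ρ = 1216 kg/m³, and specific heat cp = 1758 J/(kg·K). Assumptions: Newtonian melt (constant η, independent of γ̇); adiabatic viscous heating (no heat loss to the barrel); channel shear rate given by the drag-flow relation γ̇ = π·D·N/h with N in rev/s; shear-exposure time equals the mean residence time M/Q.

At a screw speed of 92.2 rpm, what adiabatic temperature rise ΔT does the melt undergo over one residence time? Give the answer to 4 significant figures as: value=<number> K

value=45.48 K

Throughput in SI: Q_s = 128.9 kg/h ÷ 3600 s/h = 0.0358056 kg/s
t_res = M / Q_s = 7.55 ÷ 0.0358056 = 210.861 s
D = 30.0 mm = 0.03 m;  h = 7.48 mm = 0.00748 m;  N = 92.2 rpm / 60 = 1.53667 rev/s
γ̇ = π·D·N / h = π · 0.03 · 1.53667 / 0.00748 = 19.362 s⁻¹
ΔT = η·γ̇²·t_res / (ρ·cp) = 1230 · (19.362)² · 210.861 / (1216 · 1758) = 45.4828 K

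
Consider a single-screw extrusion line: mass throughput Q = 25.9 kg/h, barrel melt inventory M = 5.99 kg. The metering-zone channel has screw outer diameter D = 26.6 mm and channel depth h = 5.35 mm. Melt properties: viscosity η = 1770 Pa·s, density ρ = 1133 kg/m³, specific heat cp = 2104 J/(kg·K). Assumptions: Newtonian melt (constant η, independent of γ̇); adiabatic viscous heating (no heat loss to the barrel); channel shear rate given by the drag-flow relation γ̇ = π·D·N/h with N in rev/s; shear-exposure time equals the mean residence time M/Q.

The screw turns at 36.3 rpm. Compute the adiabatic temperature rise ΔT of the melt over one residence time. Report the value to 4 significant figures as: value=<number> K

value=55.21 K

Throughput in SI: Q_s = 25.9 kg/h ÷ 3600 s/h = 0.00719444 kg/s
Mean residence time: t_res = M/Q_s = 5.99 kg / 0.00719444 kg/s = 832.587 s
Geometry in metres: D = 26.6 mm → 0.0266 m, h = 5.35 mm → 0.00535 m; screw speed N = 36.3 rpm = 0.605 rev/s
Shear rate: γ̇ = πDN/h = π·0.0266·0.605/0.00535 = 9.45003 s⁻¹
ΔT = η·γ̇²·t_res/(ρ·cp) = [1770 × 9.45003² × 832.587] / [1133 × 2104] = 55.2069 K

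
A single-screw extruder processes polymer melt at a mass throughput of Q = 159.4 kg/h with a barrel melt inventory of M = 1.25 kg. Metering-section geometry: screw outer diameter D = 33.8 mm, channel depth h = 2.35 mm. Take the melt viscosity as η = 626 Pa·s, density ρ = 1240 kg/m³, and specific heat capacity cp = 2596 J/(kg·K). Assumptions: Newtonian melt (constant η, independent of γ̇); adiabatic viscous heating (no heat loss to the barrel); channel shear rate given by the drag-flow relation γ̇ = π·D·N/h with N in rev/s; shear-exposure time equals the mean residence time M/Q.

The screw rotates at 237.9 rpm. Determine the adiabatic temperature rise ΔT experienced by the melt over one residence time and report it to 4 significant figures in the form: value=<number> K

Q_s = Q / 3600 = 159.4 / 3600 = 0.0442778 kg/s
Mean residence time: t_res = M/Q_s = 1.25 kg / 0.0442778 kg/s = 28.2309 s
D = 33.8 mm = 0.0338 m;  h = 2.35 mm = 0.00235 m;  N = 237.9 rpm / 60 = 3.965 rev/s
γ̇ = π·D·N / h = π · 0.0338 · 3.965 / 0.00235 = 179.16 s⁻¹
Adiabatic rise: ΔT = η γ̇² t_res / (ρ cp) = 626·(179.16)²·28.2309 / (1240·2596) = 176.22 K

value=176.2 K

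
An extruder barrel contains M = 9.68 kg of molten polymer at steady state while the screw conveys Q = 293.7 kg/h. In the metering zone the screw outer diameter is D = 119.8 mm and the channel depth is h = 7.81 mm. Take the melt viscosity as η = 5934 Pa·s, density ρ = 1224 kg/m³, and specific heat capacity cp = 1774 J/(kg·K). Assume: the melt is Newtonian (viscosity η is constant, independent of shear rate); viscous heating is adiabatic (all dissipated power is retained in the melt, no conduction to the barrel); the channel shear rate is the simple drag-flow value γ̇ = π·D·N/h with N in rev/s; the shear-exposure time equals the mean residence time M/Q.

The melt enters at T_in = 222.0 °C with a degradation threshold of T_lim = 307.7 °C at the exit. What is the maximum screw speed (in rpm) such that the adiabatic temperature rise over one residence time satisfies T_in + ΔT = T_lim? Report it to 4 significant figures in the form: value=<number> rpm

Convert throughput: Q = 293.7 kg/h = 293.7/3600 = 0.0815833 kg/s
t_res = M / Q_s = 9.68 / 0.0815833 = 118.652 s
Convert to metres: D = 0.1198 m, h = 0.00781 m
Allowable rise: ΔT_a = T_lim − T_in = 307.7 − 222.0 = 85.7 K
Invert ΔT = ηγ̇²t_res/(ρcp) for γ̇: γ̇_max² = ΔT_a ρ cp / (η t_res) = 85.7·1224·1774 / (5934·118.652) = 264.298 s⁻²
Take the square root: γ̇_max = √(264.298) = 16.2573 s⁻¹
Solve γ̇ = πDN/h for N: N_max = γ̇_max·h/(π·D) = 16.2573 × 0.00781 / (π × 0.1198) = 0.337358 rev/s = 20.2415 rpm

value=20.24 rpm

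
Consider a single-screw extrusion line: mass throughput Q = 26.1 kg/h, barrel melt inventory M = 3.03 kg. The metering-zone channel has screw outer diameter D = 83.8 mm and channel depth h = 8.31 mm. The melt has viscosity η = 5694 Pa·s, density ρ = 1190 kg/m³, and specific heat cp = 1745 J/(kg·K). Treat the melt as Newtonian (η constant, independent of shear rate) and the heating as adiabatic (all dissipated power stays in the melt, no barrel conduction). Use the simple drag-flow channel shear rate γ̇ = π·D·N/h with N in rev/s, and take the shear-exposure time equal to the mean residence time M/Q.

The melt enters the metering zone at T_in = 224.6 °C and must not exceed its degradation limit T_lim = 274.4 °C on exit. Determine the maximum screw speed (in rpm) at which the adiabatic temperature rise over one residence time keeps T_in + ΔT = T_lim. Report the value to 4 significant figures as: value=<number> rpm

value=12.48 rpm

Throughput in SI: Q_s = 26.1 kg/h ÷ 3600 s/h = 0.00725 kg/s
t_res = M / Q_s = 3.03 / 0.00725 = 417.931 s
D = 83.8 mm = 0.0838 m;  h = 8.31 mm = 0.00831 m
ΔT_a = T_lim − T_in = 274.4 − 224.6 = 49.8 K
γ̇_max² = ΔT_a·ρ·cp/(η·t_res) = 49.8·1190·1745/(5694·417.931) = 43.456 s⁻²
Take the square root: γ̇_max = √(43.456) = 6.59212 s⁻¹
Solve γ̇ = πDN/h for N: N_max = γ̇_max·h/(π·D) = 6.59212 × 0.00831 / (π × 0.0838) = 0.208081 rev/s = 12.4848 rpm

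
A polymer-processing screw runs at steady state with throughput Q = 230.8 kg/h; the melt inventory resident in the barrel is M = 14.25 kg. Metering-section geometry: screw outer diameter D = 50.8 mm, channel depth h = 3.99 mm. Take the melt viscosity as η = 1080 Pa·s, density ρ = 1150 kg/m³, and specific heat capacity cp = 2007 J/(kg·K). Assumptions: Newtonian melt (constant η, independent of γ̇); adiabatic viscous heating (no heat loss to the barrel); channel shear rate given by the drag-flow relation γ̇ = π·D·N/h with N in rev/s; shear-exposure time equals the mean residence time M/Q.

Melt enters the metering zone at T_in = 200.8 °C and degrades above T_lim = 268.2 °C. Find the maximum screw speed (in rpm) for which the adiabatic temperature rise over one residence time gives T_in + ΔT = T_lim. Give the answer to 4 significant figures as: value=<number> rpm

Throughput in SI: Q_s = 230.8 kg/h ÷ 3600 s/h = 0.0641111 kg/s
t_res = M / Q_s = 14.25 ÷ 0.0641111 = 222.27 s
D = 50.8 mm = 0.0508 m;  h = 3.99 mm = 0.00399 m
Allowable rise: ΔT_a = T_lim − T_in = 268.2 − 200.8 = 67.4 K
γ̇_max² = ΔT_a·ρ·cp / (η·t_res) = [67.4 × 1150 × 2007] / [1080 × 222.27] = 648.037 s⁻²
γ̇_max = √648.037 = 25.4566 s⁻¹
N_max = γ̇_max·h / (π·D) = 25.4566 · 0.00399 / (π · 0.0508) = 0.636443 rev/s = 38.1866 rpm

value=38.19 rpm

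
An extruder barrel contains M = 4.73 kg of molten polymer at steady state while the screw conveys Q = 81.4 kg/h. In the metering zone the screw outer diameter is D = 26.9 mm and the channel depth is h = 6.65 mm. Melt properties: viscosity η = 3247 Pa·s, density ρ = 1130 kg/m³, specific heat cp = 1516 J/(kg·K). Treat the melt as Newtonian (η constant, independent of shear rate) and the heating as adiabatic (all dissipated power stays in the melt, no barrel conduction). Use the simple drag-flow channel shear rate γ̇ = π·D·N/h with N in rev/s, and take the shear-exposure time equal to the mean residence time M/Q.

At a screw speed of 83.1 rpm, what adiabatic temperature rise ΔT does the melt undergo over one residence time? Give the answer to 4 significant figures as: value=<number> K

value=122.8 K

Q_s = Q / 3600 = 81.4 / 3600 = 0.0226111 kg/s
Mean residence time: t_res = M/Q_s = 4.73 kg / 0.0226111 kg/s = 209.189 s
Convert to SI: D = 0.0269 m, h = 0.00665 m, N = 83.1/60 = 1.385 rev/s
γ̇ = π·D·N / h = π · 0.0269 · 1.385 / 0.00665 = 17.6007 s⁻¹
ΔT = η·γ̇²·t_res / (ρ·cp) = 3247 · (17.6007)² · 209.189 / (1130 · 1516) = 122.83 K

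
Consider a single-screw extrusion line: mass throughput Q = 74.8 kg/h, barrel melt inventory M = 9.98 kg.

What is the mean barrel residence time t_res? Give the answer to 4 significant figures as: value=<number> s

Throughput in SI: Q_s = 74.8 kg/h ÷ 3600 s/h = 0.0207778 kg/s
t_res = M / Q_s = 9.98 / 0.0207778 = 480.321 s

value=480.3 s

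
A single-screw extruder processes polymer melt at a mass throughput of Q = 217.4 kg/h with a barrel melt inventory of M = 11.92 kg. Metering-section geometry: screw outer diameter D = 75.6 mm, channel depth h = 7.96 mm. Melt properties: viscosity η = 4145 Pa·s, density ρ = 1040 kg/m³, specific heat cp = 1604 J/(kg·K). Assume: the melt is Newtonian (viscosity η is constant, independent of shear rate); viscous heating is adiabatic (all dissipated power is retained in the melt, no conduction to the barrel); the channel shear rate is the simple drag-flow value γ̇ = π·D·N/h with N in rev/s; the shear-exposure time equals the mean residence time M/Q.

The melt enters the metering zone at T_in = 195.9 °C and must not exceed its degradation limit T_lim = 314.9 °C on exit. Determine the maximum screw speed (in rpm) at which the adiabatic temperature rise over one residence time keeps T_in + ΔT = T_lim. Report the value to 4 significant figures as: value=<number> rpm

value=31.32 rpm

Throughput in SI: Q_s = 217.4 kg/h ÷ 3600 s/h = 0.0603889 kg/s
Mean residence time: t_res = M/Q_s = 11.92 kg / 0.0603889 kg/s = 197.387 s
Convert to metres: D = 0.0756 m, h = 0.00796 m
ΔT_a = T_lim − T_in = 314.9 °C − 195.9 °C = 119 K
γ̇_max² = ΔT_a·ρ·cp/(η·t_res) = 119·1040·1604/(4145·197.387) = 242.628 s⁻²
γ̇_max = √242.628 = 15.5765 s⁻¹
N_max = γ̇_max·h / (π·D) = 15.5765 · 0.00796 / (π · 0.0756) = 0.52205 rev/s = 31.323 rpm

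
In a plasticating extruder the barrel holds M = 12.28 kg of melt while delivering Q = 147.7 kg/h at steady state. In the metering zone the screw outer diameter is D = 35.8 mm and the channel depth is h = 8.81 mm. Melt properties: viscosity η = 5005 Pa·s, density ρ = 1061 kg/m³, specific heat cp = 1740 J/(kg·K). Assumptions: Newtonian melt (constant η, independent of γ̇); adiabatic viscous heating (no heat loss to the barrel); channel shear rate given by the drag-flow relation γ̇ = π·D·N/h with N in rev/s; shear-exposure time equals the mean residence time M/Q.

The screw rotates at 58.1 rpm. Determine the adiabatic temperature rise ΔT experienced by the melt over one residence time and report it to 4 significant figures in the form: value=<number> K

value=124.0 K

Convert throughput: Q = 147.7 kg/h = 147.7/3600 = 0.0410278 kg/s
Mean residence time: t_res = M/Q_s = 12.28 kg / 0.0410278 kg/s = 299.309 s
Geometry in metres: D = 35.8 mm → 0.0358 m, h = 8.81 mm → 0.00881 m; screw speed N = 58.1 rpm = 0.968333 rev/s
γ̇ = π D N / h = (π)(0.0358)(0.968333) / 0.00881 = 12.3618 s⁻¹
Adiabatic rise: ΔT = η γ̇² t_res / (ρ cp) = 5005·(12.3618)²·299.309 / (1061·1740) = 124.001 K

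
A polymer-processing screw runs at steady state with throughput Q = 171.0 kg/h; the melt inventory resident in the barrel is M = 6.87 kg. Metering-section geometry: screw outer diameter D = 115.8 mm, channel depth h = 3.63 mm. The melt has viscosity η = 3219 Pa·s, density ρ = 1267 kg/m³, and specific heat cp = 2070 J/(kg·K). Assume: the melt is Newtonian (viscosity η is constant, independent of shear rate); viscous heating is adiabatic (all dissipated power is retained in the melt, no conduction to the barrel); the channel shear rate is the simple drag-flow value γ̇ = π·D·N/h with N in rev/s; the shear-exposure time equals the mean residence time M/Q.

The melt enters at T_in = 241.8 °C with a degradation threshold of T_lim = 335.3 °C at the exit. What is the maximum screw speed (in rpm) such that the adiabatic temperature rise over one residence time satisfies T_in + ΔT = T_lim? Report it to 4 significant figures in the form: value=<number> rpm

Convert throughput: Q = 171.0 kg/h = 171.0/3600 = 0.0475 kg/s
Mean residence time: t_res = M/Q_s = 6.87 kg / 0.0475 kg/s = 144.632 s
Convert to metres: D = 0.1158 m, h = 0.00363 m
ΔT_a = T_lim − T_in = 335.3 − 241.8 = 93.5 K
γ̇_max² = ΔT_a·ρ·cp / (η·t_res) = [93.5 × 1267 × 2070] / [3219 × 144.632] = 526.714 s⁻²
Take the square root: γ̇_max = √(526.714) = 22.9502 s⁻¹
N_max = γ̇_max·h / (π·D) = 22.9502 · 0.00363 / (π · 0.1158) = 0.229 rev/s = 13.74 rpm

value=13.74 rpm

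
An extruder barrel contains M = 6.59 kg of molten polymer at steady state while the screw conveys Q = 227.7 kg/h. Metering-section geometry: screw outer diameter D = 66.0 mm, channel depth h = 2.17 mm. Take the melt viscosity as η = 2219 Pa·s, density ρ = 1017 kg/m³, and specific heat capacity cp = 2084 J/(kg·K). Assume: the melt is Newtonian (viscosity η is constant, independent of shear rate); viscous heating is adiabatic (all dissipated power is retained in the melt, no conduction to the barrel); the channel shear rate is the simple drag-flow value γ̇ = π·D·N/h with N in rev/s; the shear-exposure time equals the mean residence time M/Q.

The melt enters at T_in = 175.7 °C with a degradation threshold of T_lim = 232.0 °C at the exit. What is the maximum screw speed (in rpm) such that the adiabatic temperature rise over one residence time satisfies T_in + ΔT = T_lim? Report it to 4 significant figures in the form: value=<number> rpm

value=14.27 rpm

Q_s = Q / 3600 = 227.7 / 3600 = 0.06325 kg/s
t_res = M / Q_s = 6.59 / 0.06325 = 104.19 s
Convert to metres: D = 0.066 m, h = 0.00217 m
ΔT_a = T_lim − T_in = 232.0 °C − 175.7 °C = 56.3 K
Invert ΔT = ηγ̇²t_res/(ρcp) for γ̇: γ̇_max² = ΔT_a ρ cp / (η t_res) = 56.3·1017·2084 / (2219·104.19) = 516.113 s⁻²
Take the square root: γ̇_max = √(516.113) = 22.7181 s⁻¹
N_max = γ̇_max·h / (π·D) = 22.7181 · 0.00217 / (π · 0.066) = 0.23776 rev/s = 14.2656 rpm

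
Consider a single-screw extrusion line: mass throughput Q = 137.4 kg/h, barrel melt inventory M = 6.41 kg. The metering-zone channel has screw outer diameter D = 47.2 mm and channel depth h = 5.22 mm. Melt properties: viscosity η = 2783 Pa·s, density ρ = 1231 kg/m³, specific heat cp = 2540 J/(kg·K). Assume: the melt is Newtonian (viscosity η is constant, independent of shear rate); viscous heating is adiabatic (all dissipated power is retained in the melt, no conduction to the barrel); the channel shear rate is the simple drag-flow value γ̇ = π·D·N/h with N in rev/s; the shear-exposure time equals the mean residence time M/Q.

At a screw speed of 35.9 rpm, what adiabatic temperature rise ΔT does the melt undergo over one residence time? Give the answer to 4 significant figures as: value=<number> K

Convert throughput: Q = 137.4 kg/h = 137.4/3600 = 0.0381667 kg/s
t_res = M / Q_s = 6.41 ÷ 0.0381667 = 167.948 s
Geometry in metres: D = 47.2 mm → 0.0472 m, h = 5.22 mm → 0.00522 m; screw speed N = 35.9 rpm = 0.598333 rev/s
γ̇ = π·D·N / h = π · 0.0472 · 0.598333 / 0.00522 = 16.9967 s⁻¹
ΔT = η·γ̇²·t_res/(ρ·cp) = [2783 × 16.9967² × 167.948] / [1231 × 2540] = 43.1841 K

value=43.18 K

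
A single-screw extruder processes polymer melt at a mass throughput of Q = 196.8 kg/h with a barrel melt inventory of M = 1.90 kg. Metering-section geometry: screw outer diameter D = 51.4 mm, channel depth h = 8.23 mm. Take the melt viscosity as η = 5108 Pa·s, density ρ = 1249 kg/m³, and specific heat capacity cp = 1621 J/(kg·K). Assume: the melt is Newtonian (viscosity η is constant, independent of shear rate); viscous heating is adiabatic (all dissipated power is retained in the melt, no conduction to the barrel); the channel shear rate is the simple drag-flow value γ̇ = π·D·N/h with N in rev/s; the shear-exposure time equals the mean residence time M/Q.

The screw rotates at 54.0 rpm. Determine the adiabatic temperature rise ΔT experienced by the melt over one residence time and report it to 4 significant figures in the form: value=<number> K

value=27.34 K

Convert throughput: Q = 196.8 kg/h = 196.8/3600 = 0.0546667 kg/s
Mean residence time: t_res = M/Q_s = 1.90 kg / 0.0546667 kg/s = 34.7561 s
Convert to SI: D = 0.0514 m, h = 0.00823 m, N = 54.0/60 = 0.9 rev/s
γ̇ = π·D·N / h = π · 0.0514 · 0.9 / 0.00823 = 17.6586 s⁻¹
ΔT = η·γ̇²·t_res/(ρ·cp) = [5108 × 17.6586² × 34.7561] / [1249 × 1621] = 27.3431 K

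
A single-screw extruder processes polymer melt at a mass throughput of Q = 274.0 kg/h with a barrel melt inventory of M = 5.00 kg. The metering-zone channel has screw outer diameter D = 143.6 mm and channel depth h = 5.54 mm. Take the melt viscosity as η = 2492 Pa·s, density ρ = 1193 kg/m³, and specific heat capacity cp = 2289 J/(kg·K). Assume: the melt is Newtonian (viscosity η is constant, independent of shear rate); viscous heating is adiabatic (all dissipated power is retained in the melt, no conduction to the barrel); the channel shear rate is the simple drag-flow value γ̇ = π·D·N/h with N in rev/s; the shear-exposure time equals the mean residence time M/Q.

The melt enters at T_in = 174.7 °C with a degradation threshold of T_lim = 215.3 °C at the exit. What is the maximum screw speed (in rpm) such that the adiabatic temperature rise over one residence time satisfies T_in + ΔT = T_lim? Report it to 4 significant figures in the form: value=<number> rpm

Q_s = Q / 3600 = 274.0 / 3600 = 0.0761111 kg/s
Mean residence time: t_res = M/Q_s = 5.00 kg / 0.0761111 kg/s = 65.6934 s
Geometry in SI: D = 143.6 mm → 0.1436 m, h = 5.54 mm → 0.00554 m
ΔT_a = T_lim − T_in = 215.3 − 174.7 = 40.6 K
γ̇_max² = ΔT_a·ρ·cp / (η·t_res) = [40.6 × 1193 × 2289] / [2492 × 65.6934] = 677.24 s⁻²
γ̇_max = √677.24 = 26.0238 s⁻¹
N_max = γ̇_max·h / (π·D) = 26.0238 · 0.00554 / (π · 0.1436) = 0.319578 rev/s = 19.1747 rpm

value=19.17 rpm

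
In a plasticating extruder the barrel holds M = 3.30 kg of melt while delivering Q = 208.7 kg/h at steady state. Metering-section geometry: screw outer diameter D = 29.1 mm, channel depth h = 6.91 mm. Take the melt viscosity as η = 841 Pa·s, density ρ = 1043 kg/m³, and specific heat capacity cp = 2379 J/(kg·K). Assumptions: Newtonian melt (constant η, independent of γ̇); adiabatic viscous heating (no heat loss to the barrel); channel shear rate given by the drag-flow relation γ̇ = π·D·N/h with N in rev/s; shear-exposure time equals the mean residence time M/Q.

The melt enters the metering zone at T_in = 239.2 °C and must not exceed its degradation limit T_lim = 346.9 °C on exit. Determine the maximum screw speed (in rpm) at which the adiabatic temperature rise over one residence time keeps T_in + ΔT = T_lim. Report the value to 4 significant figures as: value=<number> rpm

Convert throughput: Q = 208.7 kg/h = 208.7/3600 = 0.0579722 kg/s
t_res = M / Q_s = 3.30 / 0.0579722 = 56.9238 s
Convert to metres: D = 0.0291 m, h = 0.00691 m
ΔT_a = T_lim − T_in = 346.9 − 239.2 = 107.7 K
γ̇_max² = ΔT_a·ρ·cp / (η·t_res) = [107.7 × 1043 × 2379] / [841 × 56.9238] = 5582.19 s⁻²
Take the square root: γ̇_max = √(5582.19) = 74.714 s⁻¹
N_max = γ̇_max·h / (π·D) = 74.714 · 0.00691 / (π · 0.0291) = 5.64726 rev/s = 338.835 rpm

value=338.8 rpm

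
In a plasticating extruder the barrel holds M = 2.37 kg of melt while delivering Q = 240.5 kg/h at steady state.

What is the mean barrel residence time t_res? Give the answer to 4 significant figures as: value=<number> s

value=35.48 s

Q_s = Q / 3600 = 240.5 / 3600 = 0.0668056 kg/s
t_res = M / Q_s = 2.37 / 0.0668056 = 35.4761 s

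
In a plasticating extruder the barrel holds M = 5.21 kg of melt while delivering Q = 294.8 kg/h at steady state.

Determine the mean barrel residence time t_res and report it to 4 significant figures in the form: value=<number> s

Q_s = Q / 3600 = 294.8 / 3600 = 0.0818889 kg/s
Mean residence time: t_res = M/Q_s = 5.21 kg / 0.0818889 kg/s = 63.6228 s

value=63.62 s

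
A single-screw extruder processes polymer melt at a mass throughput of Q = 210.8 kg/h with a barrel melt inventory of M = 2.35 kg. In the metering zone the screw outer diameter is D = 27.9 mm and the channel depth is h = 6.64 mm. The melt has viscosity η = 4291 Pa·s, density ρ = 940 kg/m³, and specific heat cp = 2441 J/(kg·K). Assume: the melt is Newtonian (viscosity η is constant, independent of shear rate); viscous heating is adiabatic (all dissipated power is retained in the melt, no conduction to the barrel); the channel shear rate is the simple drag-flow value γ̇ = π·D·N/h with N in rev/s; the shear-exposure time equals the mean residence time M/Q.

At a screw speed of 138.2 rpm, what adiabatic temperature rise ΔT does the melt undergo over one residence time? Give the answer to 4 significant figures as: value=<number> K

value=69.38 K

Throughput in SI: Q_s = 210.8 kg/h ÷ 3600 s/h = 0.0585556 kg/s
Mean residence time: t_res = M/Q_s = 2.35 kg / 0.0585556 kg/s = 40.1328 s
Geometry in metres: D = 27.9 mm → 0.0279 m, h = 6.64 mm → 0.00664 m; screw speed N = 138.2 rpm = 2.30333 rev/s
γ̇ = π·D·N / h = π · 0.0279 · 2.30333 / 0.00664 = 30.4048 s⁻¹
ΔT = η·γ̇²·t_res / (ρ·cp) = 4291 · (30.4048)² · 40.1328 / (940 · 2441) = 69.3822 K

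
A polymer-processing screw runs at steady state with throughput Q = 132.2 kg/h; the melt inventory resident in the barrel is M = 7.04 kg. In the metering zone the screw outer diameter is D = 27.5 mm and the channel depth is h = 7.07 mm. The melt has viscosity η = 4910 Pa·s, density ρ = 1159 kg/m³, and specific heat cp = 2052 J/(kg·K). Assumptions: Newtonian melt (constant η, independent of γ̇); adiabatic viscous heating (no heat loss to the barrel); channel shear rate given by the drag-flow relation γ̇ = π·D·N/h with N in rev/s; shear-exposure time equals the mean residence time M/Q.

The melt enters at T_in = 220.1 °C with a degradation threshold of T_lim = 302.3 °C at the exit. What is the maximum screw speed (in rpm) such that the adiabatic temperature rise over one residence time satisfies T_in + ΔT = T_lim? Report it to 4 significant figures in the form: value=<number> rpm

Throughput in SI: Q_s = 132.2 kg/h ÷ 3600 s/h = 0.0367222 kg/s
Mean residence time: t_res = M/Q_s = 7.04 kg / 0.0367222 kg/s = 191.71 s
Geometry in SI: D = 27.5 mm → 0.0275 m, h = 7.07 mm → 0.00707 m
Allowable rise: ΔT_a = T_lim − T_in = 302.3 − 220.1 = 82.2 K
γ̇_max² = ΔT_a·ρ·cp/(η·t_res) = 82.2·1159·2052/(4910·191.71) = 207.686 s⁻²
Take the square root: γ̇_max = √(207.686) = 14.4113 s⁻¹
N_max = γ̇_max h / (πD) = 14.4113·0.00707/(π·0.0275) = 1.17934 rev/s → ×60 = 70.7606 rpm

value=70.76 rpm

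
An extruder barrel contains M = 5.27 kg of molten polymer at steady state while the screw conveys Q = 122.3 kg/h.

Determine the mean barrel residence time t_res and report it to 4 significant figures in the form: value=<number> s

value=155.1 s

Throughput in SI: Q_s = 122.3 kg/h ÷ 3600 s/h = 0.0339722 kg/s
t_res = M / Q_s = 5.27 / 0.0339722 = 155.127 s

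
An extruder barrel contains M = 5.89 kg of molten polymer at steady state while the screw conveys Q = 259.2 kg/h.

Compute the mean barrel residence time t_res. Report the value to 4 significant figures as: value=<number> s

value=81.81 s

Throughput in SI: Q_s = 259.2 kg/h ÷ 3600 s/h = 0.072 kg/s
t_res = M / Q_s = 5.89 / 0.072 = 81.8056 s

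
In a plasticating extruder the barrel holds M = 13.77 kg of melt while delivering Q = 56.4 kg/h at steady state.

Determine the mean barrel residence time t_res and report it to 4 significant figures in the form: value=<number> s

Throughput in SI: Q_s = 56.4 kg/h ÷ 3600 s/h = 0.0156667 kg/s
Mean residence time: t_res = M/Q_s = 13.77 kg / 0.0156667 kg/s = 878.936 s

value=878.9 s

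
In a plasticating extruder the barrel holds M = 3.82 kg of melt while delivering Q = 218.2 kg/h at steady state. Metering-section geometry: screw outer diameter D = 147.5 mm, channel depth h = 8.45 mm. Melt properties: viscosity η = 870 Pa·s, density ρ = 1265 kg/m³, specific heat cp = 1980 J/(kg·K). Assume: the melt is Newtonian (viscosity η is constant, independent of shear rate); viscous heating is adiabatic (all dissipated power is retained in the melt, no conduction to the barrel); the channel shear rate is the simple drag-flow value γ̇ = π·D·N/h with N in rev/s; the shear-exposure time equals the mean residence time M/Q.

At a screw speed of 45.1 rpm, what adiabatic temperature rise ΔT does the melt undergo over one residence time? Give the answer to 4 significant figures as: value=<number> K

value=37.20 K

Convert throughput: Q = 218.2 kg/h = 218.2/3600 = 0.0606111 kg/s
t_res = M / Q_s = 3.82 / 0.0606111 = 63.0247 s
D = 147.5 mm = 0.1475 m;  h = 8.45 mm = 0.00845 m;  N = 45.1 rpm / 60 = 0.751667 rev/s
γ̇ = π·D·N / h = π · 0.1475 · 0.751667 / 0.00845 = 41.2202 s⁻¹
Adiabatic rise: ΔT = η γ̇² t_res / (ρ cp) = 870·(41.2202)²·63.0247 / (1265·1980) = 37.1959 K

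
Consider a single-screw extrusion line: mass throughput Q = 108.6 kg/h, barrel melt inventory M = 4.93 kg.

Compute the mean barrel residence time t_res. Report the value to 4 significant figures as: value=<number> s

value=163.4 s

Q_s = Q / 3600 = 108.6 / 3600 = 0.0301667 kg/s
t_res = M / Q_s = 4.93 ÷ 0.0301667 = 163.425 s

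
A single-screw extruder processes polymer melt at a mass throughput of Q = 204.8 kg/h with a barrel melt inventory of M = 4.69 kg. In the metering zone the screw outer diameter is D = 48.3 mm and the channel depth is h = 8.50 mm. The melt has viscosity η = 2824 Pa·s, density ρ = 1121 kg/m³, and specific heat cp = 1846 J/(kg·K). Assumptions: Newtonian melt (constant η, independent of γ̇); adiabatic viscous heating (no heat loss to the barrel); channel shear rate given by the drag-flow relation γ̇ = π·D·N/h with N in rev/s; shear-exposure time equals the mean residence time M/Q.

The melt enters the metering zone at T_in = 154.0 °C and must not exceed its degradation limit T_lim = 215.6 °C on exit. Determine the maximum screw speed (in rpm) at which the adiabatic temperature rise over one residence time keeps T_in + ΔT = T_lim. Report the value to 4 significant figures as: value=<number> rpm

value=78.65 rpm

Convert throughput: Q = 204.8 kg/h = 204.8/3600 = 0.0568889 kg/s
t_res = M / Q_s = 4.69 ÷ 0.0568889 = 82.4414 s
Geometry in SI: D = 48.3 mm → 0.0483 m, h = 8.50 mm → 0.0085 m
ΔT_a = T_lim − T_in = 215.6 °C − 154.0 °C = 61.6 K
Invert ΔT = ηγ̇²t_res/(ρcp) for γ̇: γ̇_max² = ΔT_a ρ cp / (η t_res) = 61.6·1121·1846 / (2824·82.4414) = 547.53 s⁻²
γ̇_max = sqrt(547.53) = 23.3994 s⁻¹
N_max = γ̇_max·h / (π·D) = 23.3994 · 0.0085 / (π · 0.0483) = 1.31077 rev/s = 78.6461 rpm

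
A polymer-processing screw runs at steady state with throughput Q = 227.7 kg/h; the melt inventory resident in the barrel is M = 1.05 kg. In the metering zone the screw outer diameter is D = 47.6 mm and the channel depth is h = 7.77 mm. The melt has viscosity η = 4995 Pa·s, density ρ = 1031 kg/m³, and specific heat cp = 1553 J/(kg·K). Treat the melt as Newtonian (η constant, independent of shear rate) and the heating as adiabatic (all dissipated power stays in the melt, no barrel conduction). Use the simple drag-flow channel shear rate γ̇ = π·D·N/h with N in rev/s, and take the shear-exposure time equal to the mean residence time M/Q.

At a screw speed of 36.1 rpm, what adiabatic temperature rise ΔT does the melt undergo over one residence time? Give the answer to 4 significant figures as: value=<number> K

Throughput in SI: Q_s = 227.7 kg/h ÷ 3600 s/h = 0.06325 kg/s
t_res = M / Q_s = 1.05 / 0.06325 = 16.6008 s
D = 47.6 mm = 0.0476 m;  h = 7.77 mm = 0.00777 m;  N = 36.1 rpm / 60 = 0.601667 rev/s
γ̇ = π·D·N / h = π · 0.0476 · 0.601667 / 0.00777 = 11.5796 s⁻¹
Adiabatic rise: ΔT = η γ̇² t_res / (ρ cp) = 4995·(11.5796)²·16.6008 / (1031·1553) = 6.94413 K

value=6.944 K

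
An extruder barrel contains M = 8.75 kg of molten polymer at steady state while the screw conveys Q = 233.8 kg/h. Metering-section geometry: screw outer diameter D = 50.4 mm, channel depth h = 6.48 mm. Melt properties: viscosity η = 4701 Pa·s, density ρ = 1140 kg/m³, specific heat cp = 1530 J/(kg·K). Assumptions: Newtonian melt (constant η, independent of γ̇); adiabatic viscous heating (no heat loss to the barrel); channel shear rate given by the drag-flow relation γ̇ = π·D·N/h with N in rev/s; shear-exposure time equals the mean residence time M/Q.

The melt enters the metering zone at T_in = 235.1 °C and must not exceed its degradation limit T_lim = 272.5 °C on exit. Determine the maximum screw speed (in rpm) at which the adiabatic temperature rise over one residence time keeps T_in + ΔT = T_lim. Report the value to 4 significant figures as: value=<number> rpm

Throughput in SI: Q_s = 233.8 kg/h ÷ 3600 s/h = 0.0649444 kg/s
Mean residence time: t_res = M/Q_s = 8.75 kg / 0.0649444 kg/s = 134.731 s
Geometry in SI: D = 50.4 mm → 0.0504 m, h = 6.48 mm → 0.00648 m
ΔT_a = T_lim − T_in = 272.5 − 235.1 = 37.4 K
γ̇_max² = ΔT_a·ρ·cp / (η·t_res) = [37.4 × 1140 × 1530] / [4701 × 134.731] = 102.994 s⁻²
γ̇_max = √102.994 = 10.1486 s⁻¹
N_max = γ̇_max h / (πD) = 10.1486·0.00648/(π·0.0504) = 0.415337 rev/s → ×60 = 24.9202 rpm

value=24.92 rpm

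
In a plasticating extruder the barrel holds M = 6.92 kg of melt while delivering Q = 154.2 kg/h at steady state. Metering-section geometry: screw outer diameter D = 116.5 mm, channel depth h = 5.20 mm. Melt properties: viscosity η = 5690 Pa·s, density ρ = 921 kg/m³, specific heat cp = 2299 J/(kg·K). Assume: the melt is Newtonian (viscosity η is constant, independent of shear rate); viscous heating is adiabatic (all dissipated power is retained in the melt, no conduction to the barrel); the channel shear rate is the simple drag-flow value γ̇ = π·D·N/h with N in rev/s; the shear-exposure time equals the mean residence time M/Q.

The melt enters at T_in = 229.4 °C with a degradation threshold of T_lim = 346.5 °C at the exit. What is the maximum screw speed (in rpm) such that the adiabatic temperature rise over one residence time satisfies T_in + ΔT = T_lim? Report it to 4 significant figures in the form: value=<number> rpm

Convert throughput: Q = 154.2 kg/h = 154.2/3600 = 0.0428333 kg/s
t_res = M / Q_s = 6.92 / 0.0428333 = 161.556 s
Geometry in SI: D = 116.5 mm → 0.1165 m, h = 5.20 mm → 0.0052 m
Allowable rise: ΔT_a = T_lim − T_in = 346.5 − 229.4 = 117.1 K
γ̇_max² = ΔT_a·ρ·cp/(η·t_res) = 117.1·921·2299/(5690·161.556) = 269.724 s⁻²
γ̇_max = sqrt(269.724) = 16.4233 s⁻¹
N_max = γ̇_max·h / (π·D) = 16.4233 · 0.0052 / (π · 0.1165) = 0.233339 rev/s = 14.0003 rpm

value=14.00 rpm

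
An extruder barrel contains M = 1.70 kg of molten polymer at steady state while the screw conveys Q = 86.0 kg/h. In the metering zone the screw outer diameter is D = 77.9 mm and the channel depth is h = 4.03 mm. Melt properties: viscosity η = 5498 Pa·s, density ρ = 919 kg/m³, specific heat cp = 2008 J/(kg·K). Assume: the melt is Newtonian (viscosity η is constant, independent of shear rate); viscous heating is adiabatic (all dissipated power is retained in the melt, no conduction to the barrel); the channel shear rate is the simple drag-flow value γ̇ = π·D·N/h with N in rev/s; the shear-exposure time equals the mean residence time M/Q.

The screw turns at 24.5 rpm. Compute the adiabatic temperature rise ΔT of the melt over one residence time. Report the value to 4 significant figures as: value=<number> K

value=130.4 K

Throughput in SI: Q_s = 86.0 kg/h ÷ 3600 s/h = 0.0238889 kg/s
Mean residence time: t_res = M/Q_s = 1.70 kg / 0.0238889 kg/s = 71.1628 s
D = 77.9 mm = 0.0779 m;  h = 4.03 mm = 0.00403 m;  N = 24.5 rpm / 60 = 0.408333 rev/s
γ̇ = π·D·N / h = π · 0.0779 · 0.408333 / 0.00403 = 24.7969 s⁻¹
ΔT = η·γ̇²·t_res / (ρ·cp) = 5498 · (24.7969)² · 71.1628 / (919 · 2008) = 130.369 K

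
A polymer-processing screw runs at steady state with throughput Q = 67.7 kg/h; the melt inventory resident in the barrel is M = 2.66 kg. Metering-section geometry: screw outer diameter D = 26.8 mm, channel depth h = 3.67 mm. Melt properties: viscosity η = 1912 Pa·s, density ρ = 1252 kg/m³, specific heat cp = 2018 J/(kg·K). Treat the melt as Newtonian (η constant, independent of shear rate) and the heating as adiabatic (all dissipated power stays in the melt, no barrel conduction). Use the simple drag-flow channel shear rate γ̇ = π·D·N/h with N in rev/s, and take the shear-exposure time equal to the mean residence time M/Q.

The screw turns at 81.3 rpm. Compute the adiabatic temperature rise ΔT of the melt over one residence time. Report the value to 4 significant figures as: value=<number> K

value=103.4 K

Q_s = Q / 3600 = 67.7 / 3600 = 0.0188056 kg/s
Mean residence time: t_res = M/Q_s = 2.66 kg / 0.0188056 kg/s = 141.448 s
Geometry in metres: D = 26.8 mm → 0.0268 m, h = 3.67 mm → 0.00367 m; screw speed N = 81.3 rpm = 1.355 rev/s
γ̇ = π·D·N / h = π · 0.0268 · 1.355 / 0.00367 = 31.0855 s⁻¹
ΔT = η·γ̇²·t_res/(ρ·cp) = [1912 × 31.0855² × 141.448] / [1252 × 2018] = 103.436 K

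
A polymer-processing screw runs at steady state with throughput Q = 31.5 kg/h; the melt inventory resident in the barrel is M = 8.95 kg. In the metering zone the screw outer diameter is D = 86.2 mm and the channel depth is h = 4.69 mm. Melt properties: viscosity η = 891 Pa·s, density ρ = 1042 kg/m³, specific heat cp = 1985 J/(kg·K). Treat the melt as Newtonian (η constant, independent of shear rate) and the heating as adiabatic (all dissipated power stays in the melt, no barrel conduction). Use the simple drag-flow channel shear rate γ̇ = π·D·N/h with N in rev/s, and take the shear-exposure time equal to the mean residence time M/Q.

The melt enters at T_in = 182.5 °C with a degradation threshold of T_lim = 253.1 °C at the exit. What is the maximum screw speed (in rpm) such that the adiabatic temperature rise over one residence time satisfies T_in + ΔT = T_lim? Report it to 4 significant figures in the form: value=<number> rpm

value=13.15 rpm

Convert throughput: Q = 31.5 kg/h = 31.5/3600 = 0.00875 kg/s
t_res = M / Q_s = 8.95 ÷ 0.00875 = 1022.86 s
D = 86.2 mm = 0.0862 m;  h = 4.69 mm = 0.00469 m
ΔT_a = T_lim − T_in = 253.1 °C − 182.5 °C = 70.6 K
γ̇_max² = ΔT_a·ρ·cp / (η·t_res) = [70.6 × 1042 × 1985] / [891 × 1022.86] = 160.229 s⁻²
γ̇_max = sqrt(160.229) = 12.6581 s⁻¹
Solve γ̇ = πDN/h for N: N_max = γ̇_max·h/(π·D) = 12.6581 × 0.00469 / (π × 0.0862) = 0.219223 rev/s = 13.1534 rpm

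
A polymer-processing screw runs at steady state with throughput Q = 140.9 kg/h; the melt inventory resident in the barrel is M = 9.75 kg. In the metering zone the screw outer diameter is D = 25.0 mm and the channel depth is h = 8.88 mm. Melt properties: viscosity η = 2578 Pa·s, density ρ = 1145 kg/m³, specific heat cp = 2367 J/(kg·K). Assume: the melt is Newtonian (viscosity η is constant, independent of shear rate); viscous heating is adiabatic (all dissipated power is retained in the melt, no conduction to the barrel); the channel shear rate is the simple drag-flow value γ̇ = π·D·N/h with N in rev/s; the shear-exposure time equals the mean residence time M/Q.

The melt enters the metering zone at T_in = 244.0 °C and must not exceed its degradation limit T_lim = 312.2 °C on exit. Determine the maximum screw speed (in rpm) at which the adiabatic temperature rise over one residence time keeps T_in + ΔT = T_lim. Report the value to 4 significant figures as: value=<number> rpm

value=115.1 rpm

Convert throughput: Q = 140.9 kg/h = 140.9/3600 = 0.0391389 kg/s
Mean residence time: t_res = M/Q_s = 9.75 kg / 0.0391389 kg/s = 249.113 s
D = 25.0 mm = 0.025 m;  h = 8.88 mm = 0.00888 m
Allowable rise: ΔT_a = T_lim − T_in = 312.2 − 244.0 = 68.2 K
Invert ΔT = ηγ̇²t_res/(ρcp) for γ̇: γ̇_max² = ΔT_a ρ cp / (η t_res) = 68.2·1145·2367 / (2578·249.113) = 287.812 s⁻²
Take the square root: γ̇_max = √(287.812) = 16.965 s⁻¹
N_max = γ̇_max h / (πD) = 16.965·0.00888/(π·0.025) = 1.91813 rev/s → ×60 = 115.088 rpm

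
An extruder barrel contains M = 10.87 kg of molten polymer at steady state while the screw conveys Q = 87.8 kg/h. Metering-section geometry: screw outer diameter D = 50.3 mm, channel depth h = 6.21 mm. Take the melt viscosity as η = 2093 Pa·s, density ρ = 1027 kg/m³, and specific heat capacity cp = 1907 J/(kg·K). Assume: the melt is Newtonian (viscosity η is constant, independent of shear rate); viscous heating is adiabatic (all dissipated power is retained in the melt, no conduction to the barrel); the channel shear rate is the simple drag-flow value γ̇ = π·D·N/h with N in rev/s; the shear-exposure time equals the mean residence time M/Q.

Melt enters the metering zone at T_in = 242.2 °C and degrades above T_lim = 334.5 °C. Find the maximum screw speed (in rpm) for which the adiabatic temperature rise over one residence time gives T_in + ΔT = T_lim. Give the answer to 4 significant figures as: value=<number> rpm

value=32.82 rpm

Throughput in SI: Q_s = 87.8 kg/h ÷ 3600 s/h = 0.0243889 kg/s
t_res = M / Q_s = 10.87 / 0.0243889 = 445.695 s
Geometry in SI: D = 50.3 mm → 0.0503 m, h = 6.21 mm → 0.00621 m
ΔT_a = T_lim − T_in = 334.5 °C − 242.2 °C = 92.3 K
γ̇_max² = ΔT_a·ρ·cp / (η·t_res) = [92.3 × 1027 × 1907] / [2093 × 445.695] = 193.783 s⁻²
γ̇_max = sqrt(193.783) = 13.9206 s⁻¹
Solve γ̇ = πDN/h for N: N_max = γ̇_max·h/(π·D) = 13.9206 × 0.00621 / (π × 0.0503) = 0.547056 rev/s = 32.8234 rpm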